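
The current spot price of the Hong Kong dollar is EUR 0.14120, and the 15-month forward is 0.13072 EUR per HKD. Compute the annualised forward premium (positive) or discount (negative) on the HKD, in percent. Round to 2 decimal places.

T = 15/12 years.
HKD trades forward at -7.42210% vs spot over the period.
Per annum: -0.0742210 / (15/12) = -0.059377 = -5.94%.

-5.94%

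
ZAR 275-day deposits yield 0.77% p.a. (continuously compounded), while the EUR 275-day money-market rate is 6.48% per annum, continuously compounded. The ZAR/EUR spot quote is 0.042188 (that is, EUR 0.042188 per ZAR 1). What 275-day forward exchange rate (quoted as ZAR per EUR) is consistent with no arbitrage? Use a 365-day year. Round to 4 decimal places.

22.7053

T = 275/365 years.
EUR accumulates by e^(0.0648×275/365) = 1.05003334.
Growth of 1 ZAR over T: e^(0.0077×275/365) = 1.00581823.
CIP: F = S · (grow EUR)/(grow ZAR) = 0.042188 × 1.05003334/1.00581823 = 0.044042557 EUR per ZAR.
Quoted the other way: 1/0.044042557 = 22.7053 ZAR per EUR.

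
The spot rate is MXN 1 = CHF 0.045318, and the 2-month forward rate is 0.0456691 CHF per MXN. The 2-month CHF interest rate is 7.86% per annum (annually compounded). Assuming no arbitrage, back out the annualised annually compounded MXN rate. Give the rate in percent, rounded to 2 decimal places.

2.98%

T = 2/12 years.
F/S = 0.0456691/0.045318 = 1.0077475 = (growth of CHF) / (growth of MXN).
CHF growth factor: (1 + 0.0786)^(2/12) = 1.0126905.
That pins the MXN growth at 1.004905.
r = 1.004905^(12/2) − 1 = 0.029793 → 2.98%.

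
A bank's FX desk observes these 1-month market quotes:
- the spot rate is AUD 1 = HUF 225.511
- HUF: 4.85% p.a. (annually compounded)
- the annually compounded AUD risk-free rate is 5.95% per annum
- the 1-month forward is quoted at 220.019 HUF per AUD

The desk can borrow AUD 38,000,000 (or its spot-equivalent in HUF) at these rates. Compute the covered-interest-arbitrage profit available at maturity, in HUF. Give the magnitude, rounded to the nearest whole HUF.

T = 1/12 years.
Route A — deposit AUD, sell forward: 38,000,000 × 1.004828042513 × 220.019 = HUF 8,401,087,921.26.
Route B — convert at spot, deposit HUF: 38,000,000 × 225.511 × 1.003954512813 = HUF 8,603,305,873.28.
The quoted forward undervalues AUD, so borrow AUD, convert to HUF at spot, deposit the HUF at 4.85%, and buy AUD forward at 220.019 to cover the loan.
Arbitrage profit = |8,401,087,921.26 − 8,603,305,873.28| = HUF 202,217,952.

HUF 202,217,952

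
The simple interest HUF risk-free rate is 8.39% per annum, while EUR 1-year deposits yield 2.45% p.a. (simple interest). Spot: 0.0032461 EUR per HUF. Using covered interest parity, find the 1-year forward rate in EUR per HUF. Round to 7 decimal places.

T = 1 year.
EUR growth factor: 1 + 0.0245×1 = 1.024500.
HUF growth factor: 1 + 0.0839×1 = 1.083900.
So F = 0.0032461 × 1.024500 / 1.083900 = 0.003068207 (EUR/HUF).

0.0030682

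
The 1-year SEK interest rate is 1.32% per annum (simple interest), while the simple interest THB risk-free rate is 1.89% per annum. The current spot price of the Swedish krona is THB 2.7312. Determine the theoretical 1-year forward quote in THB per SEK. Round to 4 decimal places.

2.7466

T = 1 year.
THB accumulates by 1 + 0.0189×1 = 1.018900.
Growth of 1 SEK over T: 1 + 0.0132×1 = 1.013200.
CIP: F = S · (grow THB)/(grow SEK) = 2.7312 × 1.018900/1.013200 = 2.746565 THB per SEK.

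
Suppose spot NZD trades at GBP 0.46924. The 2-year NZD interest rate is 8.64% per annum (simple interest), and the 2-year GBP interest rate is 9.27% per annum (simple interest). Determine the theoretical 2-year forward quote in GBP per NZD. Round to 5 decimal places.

T = 2 years.
GBP accumulates by 1 + 0.0927×2 = 1.185400.
NZD growth factor: 1 + 0.0864×2 = 1.172800.
So F = 0.46924 × 1.185400 / 1.172800 = 0.4742813 (GBP/NZD).

0.47428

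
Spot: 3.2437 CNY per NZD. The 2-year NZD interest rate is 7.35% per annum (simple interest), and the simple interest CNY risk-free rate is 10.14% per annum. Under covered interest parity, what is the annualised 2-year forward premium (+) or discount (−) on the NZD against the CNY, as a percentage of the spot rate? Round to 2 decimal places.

+2.43%

T = 2 years.
CIP forward (CNY per NZD) = 3.2437 × 1.202800/1.147000 = 3.4015016.
(F − S)/S ÷ T = (3.4015016 − 3.2437)/3.2437/2 = 0.024324 → 2.43%.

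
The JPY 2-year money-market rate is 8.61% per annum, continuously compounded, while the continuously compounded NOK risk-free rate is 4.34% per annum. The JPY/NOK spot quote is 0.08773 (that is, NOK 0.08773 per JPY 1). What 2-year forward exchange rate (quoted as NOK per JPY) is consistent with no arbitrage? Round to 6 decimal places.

T = 2 years.
NOK accumulates by e^(0.0434×2) = 1.0906785.
JPY accumulates by e^(0.0861×2) = 1.1879154.
So F = 0.08773 × 1.0906785 / 1.1879154 = 0.08054885 (NOK/JPY).

0.080549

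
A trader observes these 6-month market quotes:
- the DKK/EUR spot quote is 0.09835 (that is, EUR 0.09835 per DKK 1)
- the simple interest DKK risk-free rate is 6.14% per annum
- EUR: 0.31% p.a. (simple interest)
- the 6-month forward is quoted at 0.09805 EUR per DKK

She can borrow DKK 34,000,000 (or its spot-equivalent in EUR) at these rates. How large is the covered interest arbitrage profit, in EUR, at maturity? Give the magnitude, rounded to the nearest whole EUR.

EUR 86,962

T = 6/12 years.
Keep in DKK, deliver into the forward: 34,000,000·1.030700·0.09805 = EUR 3,436,044.59.
Swap to EUR now, deposit: 34,000,000·0.09835·1.001550 = EUR 3,349,083.05.
The quoted forward overvalues DKK, so borrow EUR, buy DKK at spot, deposit the DKK at 6.14%, and sell the proceeds forward at 0.09805.
Profit = 3,436,044.59 − 3,349,083.05 = EUR 86,962.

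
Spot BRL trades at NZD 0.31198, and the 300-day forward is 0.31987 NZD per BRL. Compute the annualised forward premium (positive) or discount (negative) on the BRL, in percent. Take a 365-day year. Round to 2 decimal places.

+3.08%

T = 300/365 years.
BRL trades forward at +2.52901% vs spot over the period.
Annualise by dividing by T: 0.0252901 / (300/365) = 0.030770 → 3.08%.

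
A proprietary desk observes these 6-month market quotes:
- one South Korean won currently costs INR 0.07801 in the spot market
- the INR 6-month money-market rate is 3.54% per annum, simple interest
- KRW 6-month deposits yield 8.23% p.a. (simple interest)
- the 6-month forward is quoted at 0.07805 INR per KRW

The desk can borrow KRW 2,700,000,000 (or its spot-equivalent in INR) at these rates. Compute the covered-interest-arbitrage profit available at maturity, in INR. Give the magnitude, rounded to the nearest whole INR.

INR 5,051,647

T = 6/12 years.
Route A — deposit KRW, sell forward: 2,700,000,000 × 1.041150 × 0.07805 = INR 219,406,745.25.
Route B — convert at spot, deposit INR: 2,700,000,000 × 0.07801 × 1.017700 = INR 214,355,097.90.
The quoted forward overvalues KRW, so borrow INR, buy KRW at spot, deposit the KRW at 8.23%, and sell the proceeds forward at 0.07805.
Profit = 219,406,745.25 − 214,355,097.90 = INR 5,051,647.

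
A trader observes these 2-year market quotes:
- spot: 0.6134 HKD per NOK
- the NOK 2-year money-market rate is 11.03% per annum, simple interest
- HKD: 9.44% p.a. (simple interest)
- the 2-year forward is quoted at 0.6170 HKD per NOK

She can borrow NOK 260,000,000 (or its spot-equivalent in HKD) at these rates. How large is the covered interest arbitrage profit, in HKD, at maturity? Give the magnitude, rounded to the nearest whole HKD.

T = 2 years.
Route A — deposit NOK, sell forward: 260,000,000 × 1.220600 × 0.6170 = HKD 195,808,652.00.
Route B — convert at spot, deposit HKD: 260,000,000 × 0.6134 × 1.188800 = HKD 189,594,579.20.
The quoted forward overvalues NOK, so borrow HKD, buy NOK at spot, deposit the NOK at 11.03%, and sell the proceeds forward at 0.6170.
The gap between the two covered legs is HKD 6,214,073.

HKD 6,214,073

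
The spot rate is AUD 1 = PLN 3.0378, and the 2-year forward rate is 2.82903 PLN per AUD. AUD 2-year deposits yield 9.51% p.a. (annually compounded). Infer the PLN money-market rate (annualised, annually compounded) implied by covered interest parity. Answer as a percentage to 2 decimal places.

5.68%

T = 2 years.
F/S = 2.82903/3.0378 = 0.9312759 = (growth of PLN) / (growth of AUD).
AUD growth factor: (1 + 0.0951)^2 = 1.199244.
So the PLN growth factor = 1.116827.
r = 1.116827^(1/2) − 1 = 0.056800 → 5.68%.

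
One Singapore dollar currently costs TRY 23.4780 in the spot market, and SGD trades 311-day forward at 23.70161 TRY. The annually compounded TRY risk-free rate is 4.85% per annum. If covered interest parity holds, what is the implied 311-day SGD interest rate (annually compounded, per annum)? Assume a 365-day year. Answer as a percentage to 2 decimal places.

T = 311/365 years.
By CIP, F/S equals the TRY-to-SGD growth ratio: 23.70161/23.478 = 1.0095242.
The TRY side grows by (1 + 0.0485)^(311/365) = 1.0411791.
That pins the SGD growth at 1.0313563.
Annualise: 1.0313563^(365/311) − 1 = 0.036900 = 3.69%.

3.69%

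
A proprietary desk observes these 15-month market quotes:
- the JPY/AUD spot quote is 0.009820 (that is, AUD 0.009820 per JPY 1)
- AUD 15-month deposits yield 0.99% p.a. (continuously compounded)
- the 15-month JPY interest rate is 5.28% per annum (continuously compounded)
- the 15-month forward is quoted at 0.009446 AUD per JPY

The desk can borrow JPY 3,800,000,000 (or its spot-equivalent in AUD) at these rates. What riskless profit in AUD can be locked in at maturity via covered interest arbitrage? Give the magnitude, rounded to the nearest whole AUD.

AUD 563,130

T = 15/12 years.
Invest the JPY and cover forward: 3,800,000,000 × 1.0682267172 × 0.009446 = AUD 38,343,784.37.
Convert at spot and invest in AUD: 3,800,000,000 × 0.009820 × 1.0124518871 = AUD 37,780,654.62.
The quoted forward overvalues JPY, so borrow AUD, buy JPY at spot, deposit the JPY at 5.28%, and sell the proceeds forward at 0.009446.
Profit = 38,343,784.37 − 37,780,654.62 = AUD 563,130.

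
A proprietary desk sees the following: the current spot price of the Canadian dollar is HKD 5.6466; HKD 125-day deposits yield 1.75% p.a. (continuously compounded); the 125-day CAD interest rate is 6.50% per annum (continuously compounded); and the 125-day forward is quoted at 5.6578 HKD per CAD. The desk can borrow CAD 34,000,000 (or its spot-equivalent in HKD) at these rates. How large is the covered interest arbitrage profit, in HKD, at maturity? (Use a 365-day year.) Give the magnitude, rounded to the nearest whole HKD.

HKD 3,556,872

T = 125/365 years.
Invest the CAD and cover forward: 34,000,000 × 1.02250988255 × 5.6578 = HKD 196,695,318.06.
Convert at spot and invest in HKD: 34,000,000 × 5.6466 × 1.00601114554 = HKD 193,138,446.17.
The quoted forward overvalues CAD, so borrow HKD, buy CAD at spot, deposit the CAD at 6.50%, and sell the proceeds forward at 5.6578.
The gap between the two covered legs is HKD 3,556,872.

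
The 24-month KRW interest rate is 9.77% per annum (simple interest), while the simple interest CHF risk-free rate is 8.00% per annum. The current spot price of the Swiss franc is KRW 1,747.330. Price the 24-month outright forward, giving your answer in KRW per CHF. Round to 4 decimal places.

T = 2 years.
KRW accumulates by 1 + 0.0977×2 = 1.195400.
CHF accumulates by 1 + 0.0800×2 = 1.160000.
So F = 1747.33 × 1.195400 / 1.160000 = 1800.653691 (KRW/CHF).

1800.6537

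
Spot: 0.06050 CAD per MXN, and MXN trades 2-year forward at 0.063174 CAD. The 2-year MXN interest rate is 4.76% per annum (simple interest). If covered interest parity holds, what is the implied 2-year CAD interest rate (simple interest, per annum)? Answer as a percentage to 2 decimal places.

7.18%

T = 2 years.
F/S = 0.063174/0.0605 = 1.0441983 = (growth of CAD) / (growth of MXN).
MXN growth factor: 1 + 0.0476×2 = 1.095200.
That pins the CAD growth at 1.143606.
r = (1.143606 − 1)/2 = 0.071803 → 7.18%.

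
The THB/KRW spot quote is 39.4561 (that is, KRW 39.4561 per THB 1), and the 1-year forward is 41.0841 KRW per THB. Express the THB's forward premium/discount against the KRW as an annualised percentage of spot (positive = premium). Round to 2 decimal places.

T = 1 year.
THB trades forward at +4.12610% vs spot over the period.
×(1/T) gives 4.13% p.a.

+4.13%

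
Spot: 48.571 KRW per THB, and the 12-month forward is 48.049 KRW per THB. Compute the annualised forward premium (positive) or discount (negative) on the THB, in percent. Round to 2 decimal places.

-1.07%

T = 1 year.
THB trades forward at -1.07472% vs spot over the period.
Annualise by dividing by T: -0.0107472 / 1 = -0.010747 → -1.07%.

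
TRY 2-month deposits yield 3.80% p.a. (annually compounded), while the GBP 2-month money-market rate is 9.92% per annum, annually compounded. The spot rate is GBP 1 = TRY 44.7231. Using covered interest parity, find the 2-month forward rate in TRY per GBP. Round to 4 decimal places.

T = 2/12 years.
Growth of 1 TRY over T: (1 + 0.0380)^(2/12) = 1.00623532.
Growth of 1 GBP over T: (1 + 0.0992)^(2/12) = 1.01588868.
Forward (TRY per GBP) = 44.7231 × 1.00623532 / 1.01588868 = 44.298124.

44.2981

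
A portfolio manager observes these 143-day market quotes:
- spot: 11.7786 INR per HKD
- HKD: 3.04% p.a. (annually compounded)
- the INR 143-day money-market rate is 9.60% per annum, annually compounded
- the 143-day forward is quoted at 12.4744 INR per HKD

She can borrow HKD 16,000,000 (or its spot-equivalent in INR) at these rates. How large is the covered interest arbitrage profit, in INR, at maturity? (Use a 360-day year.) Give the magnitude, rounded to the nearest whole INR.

INR 6,532,606

T = 143/360 years.
Keep in HKD, deliver into the forward: 16,000,000·1.01196667879·12.4744 = INR 201,978,834.21.
Swap to INR now, deposit: 16,000,000·11.7786·1.03708329009 = INR 195,446,227.85.
The quoted forward overvalues HKD, so borrow INR, buy HKD at spot, deposit the HKD at 3.04%, and sell the proceeds forward at 12.4744.
Arbitrage profit = |201,978,834.21 − 195,446,227.85| = INR 6,532,606.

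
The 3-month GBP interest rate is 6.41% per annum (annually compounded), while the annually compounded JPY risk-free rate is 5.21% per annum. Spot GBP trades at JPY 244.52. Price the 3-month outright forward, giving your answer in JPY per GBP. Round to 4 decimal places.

243.8277

T = 3/12 years.
Growth of 1 JPY over T: (1 + 0.0521)^(3/12) = 1.012777991.
GBP accumulates by (1 + 0.0641)^(3/12) = 1.015653597.
So F = 244.52 × 1.012777991 / 1.015653597 = 243.827694 (JPY/GBP).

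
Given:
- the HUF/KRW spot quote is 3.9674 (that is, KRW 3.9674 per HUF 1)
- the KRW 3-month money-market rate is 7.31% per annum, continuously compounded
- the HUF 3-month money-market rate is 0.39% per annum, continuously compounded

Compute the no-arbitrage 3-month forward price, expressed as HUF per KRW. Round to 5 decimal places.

0.24773

T = 3/12 years.
KRW accumulates by e^(0.0731×3/12) = 1.018443.
Growth of 1 HUF over T: e^(0.0039×3/12) = 1.0009755.
So F = 3.9674 × 1.018443 / 1.0009755 = 4.036633 (KRW/HUF).
Quoted the other way: 1/4.036633 = 0.24773 HUF per KRW.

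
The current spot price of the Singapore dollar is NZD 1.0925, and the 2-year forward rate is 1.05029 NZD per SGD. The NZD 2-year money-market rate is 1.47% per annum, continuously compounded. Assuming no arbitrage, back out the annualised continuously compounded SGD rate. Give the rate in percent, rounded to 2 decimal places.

3.44%

T = 2 years.
F/S = 1.05029/1.0925 = 0.9613638 = (growth of NZD) / (growth of SGD).
The NZD side grows by e^(0.0147×2) = 1.0298364.
So the SGD growth factor = 1.0712244.
Take logs: ln 1.0712244 / 2 = 0.034401, so 3.44%.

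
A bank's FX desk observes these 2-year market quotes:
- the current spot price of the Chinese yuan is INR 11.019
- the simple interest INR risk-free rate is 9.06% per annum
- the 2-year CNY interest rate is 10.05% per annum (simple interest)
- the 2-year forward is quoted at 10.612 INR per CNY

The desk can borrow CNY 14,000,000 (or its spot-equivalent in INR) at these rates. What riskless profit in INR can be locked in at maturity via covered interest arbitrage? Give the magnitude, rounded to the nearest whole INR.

INR 3,788,831

T = 2 years.
Keep in CNY, deliver into the forward: 14,000,000·1.201000·10.612 = INR 178,430,168.00.
Swap to INR now, deposit: 14,000,000·11.019·1.181200 = INR 182,218,999.20.
The quoted forward undervalues CNY, so borrow CNY, convert to INR at spot, deposit the INR at 9.06%, and buy CNY forward at 10.612 to cover the loan.
Arbitrage profit = |178,430,168.00 − 182,218,999.20| = INR 3,788,831.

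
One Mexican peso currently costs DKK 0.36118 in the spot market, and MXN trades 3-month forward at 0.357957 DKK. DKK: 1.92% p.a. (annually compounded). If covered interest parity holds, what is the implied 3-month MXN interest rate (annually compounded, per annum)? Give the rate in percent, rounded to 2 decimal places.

T = 3/12 years.
CIP gives F = S · g_DKK/g_MXN, so g_DKK/g_MXN = 0.357957/0.36118 = 0.9910765.
The DKK side grows by (1 + 0.0192)^(3/12) = 1.0047658.
Hence g_MXN = 1.0138126.
Annualise: 1.0138126^(12/3) − 1 = 0.056406 = 5.64%.

5.64%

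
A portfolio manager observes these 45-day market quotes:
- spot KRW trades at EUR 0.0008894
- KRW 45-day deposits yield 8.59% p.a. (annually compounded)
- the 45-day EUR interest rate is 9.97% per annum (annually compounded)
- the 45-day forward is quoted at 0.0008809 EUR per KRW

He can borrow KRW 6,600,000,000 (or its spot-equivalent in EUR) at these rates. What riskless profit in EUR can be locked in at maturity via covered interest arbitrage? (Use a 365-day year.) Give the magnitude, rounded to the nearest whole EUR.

EUR 65,913

T = 45/365 years.
Invest the KRW and cover forward: 6,600,000,000 × 1.010211819 × 0.0008809 = EUR 5,873,310.90.
Convert at spot and invest in EUR: 6,600,000,000 × 0.0008894 × 1.011785854 = EUR 5,939,223.43.
The quoted forward undervalues KRW, so borrow KRW, convert to EUR at spot, deposit the EUR at 9.97%, and buy KRW forward at 0.0008809 to cover the loan.
Profit = 5,939,223.43 − 5,873,310.90 = EUR 65,913.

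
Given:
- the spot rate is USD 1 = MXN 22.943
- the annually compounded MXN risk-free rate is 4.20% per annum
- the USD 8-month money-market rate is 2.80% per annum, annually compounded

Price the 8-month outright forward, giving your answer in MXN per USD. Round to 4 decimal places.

23.1508

T = 8/12 years.
MXN growth factor: (1 + 0.0420)^(8/12) = 1.02780757.
USD growth factor: (1 + 0.0280)^(8/12) = 1.01858062.
CIP: F = S · (grow MXN)/(grow USD) = 22.943 × 1.02780757/1.01858062 = 23.150832 MXN per USD.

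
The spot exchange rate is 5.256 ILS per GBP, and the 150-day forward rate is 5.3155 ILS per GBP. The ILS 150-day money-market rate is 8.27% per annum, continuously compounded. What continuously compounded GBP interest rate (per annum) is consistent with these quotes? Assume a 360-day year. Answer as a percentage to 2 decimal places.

5.57%

T = 150/360 years.
By CIP, F/S equals the ILS-to-GBP growth ratio: 5.3155/5.256 = 1.0113204.
ILS growth factor: e^(0.0827×150/360) = 1.0350589.
Hence g_GBP = 1.0234728.
Take logs: ln 1.0234728 / (150/360) = 0.055684, so 5.57%.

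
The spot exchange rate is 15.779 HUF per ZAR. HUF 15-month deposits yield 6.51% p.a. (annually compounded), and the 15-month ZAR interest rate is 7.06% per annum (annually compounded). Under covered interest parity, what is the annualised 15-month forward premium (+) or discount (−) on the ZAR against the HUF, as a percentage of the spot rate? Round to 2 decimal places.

T = 15/12 years.
CIP forward (HUF per ZAR) = 15.779 × 1.0820267/1.0890155 = 15.677738.
(F − S)/S ÷ T = (15.677738 − 15.779)/15.779/(15/12) = -0.005134 → -0.51%.

-0.51%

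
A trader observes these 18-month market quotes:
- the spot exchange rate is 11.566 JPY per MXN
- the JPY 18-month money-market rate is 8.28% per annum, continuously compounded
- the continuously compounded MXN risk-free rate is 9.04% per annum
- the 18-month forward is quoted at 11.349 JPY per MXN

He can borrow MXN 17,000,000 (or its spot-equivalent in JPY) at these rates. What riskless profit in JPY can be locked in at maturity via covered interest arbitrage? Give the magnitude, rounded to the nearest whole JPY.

T = 18/12 years.
Keep in MXN, deliver into the forward: 17,000,000·1.14522371248·11.349 = JPY 220,951,446.52.
Swap to JPY now, deposit: 17,000,000·11.566·1.13224229682 = JPY 222,623,744.89.
The quoted forward undervalues MXN, so borrow MXN, convert to JPY at spot, deposit the JPY at 8.28%, and buy MXN forward at 11.349 to cover the loan.
The gap between the two covered legs is JPY 1,672,298.

JPY 1,672,298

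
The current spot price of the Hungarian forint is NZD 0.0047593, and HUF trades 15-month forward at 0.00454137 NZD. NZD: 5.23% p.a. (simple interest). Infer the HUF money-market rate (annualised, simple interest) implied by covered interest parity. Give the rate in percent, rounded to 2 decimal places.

T = 15/12 years.
CIP gives F = S · g_NZD/g_HUF, so g_NZD/g_HUF = 0.00454137/0.0047593 = 0.9542097.
NZD growth factor: 1 + 0.0523×15/12 = 1.065375.
So the HUF growth factor = 1.1164999.
r = (1.1164999 − 1)/(15/12) = 0.093200 → 9.32%.

9.32%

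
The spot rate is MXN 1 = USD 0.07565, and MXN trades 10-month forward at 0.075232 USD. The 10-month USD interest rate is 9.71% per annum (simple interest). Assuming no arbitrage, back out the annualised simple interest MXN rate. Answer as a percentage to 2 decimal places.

T = 10/12 years.
CIP gives F = S · g_USD/g_MXN, so g_USD/g_MXN = 0.075232/0.07565 = 0.9944746.
The USD side grows by 1 + 0.0971×10/12 = 1.0809167.
So the MXN growth factor = 1.0869224.
(1.0869224 − 1)/T = 0.104307, i.e. 10.43%.

10.43%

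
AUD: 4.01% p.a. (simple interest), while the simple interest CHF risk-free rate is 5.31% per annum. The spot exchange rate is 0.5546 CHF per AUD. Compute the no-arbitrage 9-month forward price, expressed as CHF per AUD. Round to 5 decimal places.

0.55985

T = 9/12 years.
CHF growth factor: 1 + 0.0531×9/12 = 1.039825.
AUD accumulates by 1 + 0.0401×9/12 = 1.030075.
CIP: F = S · (grow CHF)/(grow AUD) = 0.5546 × 1.039825/1.030075 = 0.5598495 CHF per AUD.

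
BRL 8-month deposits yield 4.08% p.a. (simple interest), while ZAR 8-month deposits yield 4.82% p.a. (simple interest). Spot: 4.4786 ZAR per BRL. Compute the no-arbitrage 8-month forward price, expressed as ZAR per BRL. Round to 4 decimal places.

T = 8/12 years.
ZAR growth factor: 1 + 0.0482×8/12 = 1.0321333.
BRL growth factor: 1 + 0.0408×8/12 = 1.027200.
CIP: F = S · (grow ZAR)/(grow BRL) = 4.4786 × 1.0321333/1.027200 = 4.500109 ZAR per BRL.

4.5001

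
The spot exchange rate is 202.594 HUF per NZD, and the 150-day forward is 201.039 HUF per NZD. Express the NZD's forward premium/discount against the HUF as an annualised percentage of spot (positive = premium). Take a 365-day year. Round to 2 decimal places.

-1.87%

T = 150/365 years.
Period premium: (201.039 − 202.594)/202.594 = -0.0076754.
Annualise by dividing by T: -0.0076754 / (150/365) = -0.018677 → -1.87%.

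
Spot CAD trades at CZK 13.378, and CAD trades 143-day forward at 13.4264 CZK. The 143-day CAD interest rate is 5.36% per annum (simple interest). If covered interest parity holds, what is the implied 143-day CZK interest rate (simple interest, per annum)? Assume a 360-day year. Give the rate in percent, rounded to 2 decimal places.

6.29%

T = 143/360 years.
By CIP, F/S equals the CZK-to-CAD growth ratio: 13.4264/13.378 = 1.0036179.
CAD growth factor: 1 + 0.0536×143/360 = 1.0212911.
That pins the CZK growth at 1.024986.
(1.024986 − 1)/T = 0.062902, i.e. 6.29%.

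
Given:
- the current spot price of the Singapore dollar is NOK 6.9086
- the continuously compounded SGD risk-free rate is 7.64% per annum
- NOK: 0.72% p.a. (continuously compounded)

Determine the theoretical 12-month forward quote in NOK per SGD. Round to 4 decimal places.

6.4467

T = 1 year.
Growth of 1 NOK over T: e^(0.0072×1) = 1.007226.
SGD accumulates by e^(0.0764×1) = 1.0793942.
CIP: F = S · (grow NOK)/(grow SGD) = 6.9086 × 1.007226/1.0793942 = 6.446692 NOK per SGD.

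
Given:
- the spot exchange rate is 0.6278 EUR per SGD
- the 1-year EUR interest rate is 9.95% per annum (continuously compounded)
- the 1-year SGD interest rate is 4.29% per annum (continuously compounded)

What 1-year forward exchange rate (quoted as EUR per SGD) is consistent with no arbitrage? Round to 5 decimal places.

0.66436

T = 1 year.
EUR growth factor: e^(0.0995×1) = 1.1046185.
SGD growth factor: e^(0.0429×1) = 1.0438335.
CIP: F = S · (grow EUR)/(grow SGD) = 0.6278 × 1.1046185/1.0438335 = 0.6643583 EUR per SGD.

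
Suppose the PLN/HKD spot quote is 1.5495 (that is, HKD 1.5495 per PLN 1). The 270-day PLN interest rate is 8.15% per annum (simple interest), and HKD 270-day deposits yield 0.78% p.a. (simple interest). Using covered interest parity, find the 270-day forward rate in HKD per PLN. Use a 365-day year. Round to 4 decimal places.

T = 270/365 years.
Growth of 1 HKD over T: 1 + 0.0078×270/365 = 1.0057699.
Growth of 1 PLN over T: 1 + 0.0815×270/365 = 1.0602877.
Forward (HKD per PLN) = 1.5495 × 1.0057699 / 1.0602877 = 1.469828.

1.4698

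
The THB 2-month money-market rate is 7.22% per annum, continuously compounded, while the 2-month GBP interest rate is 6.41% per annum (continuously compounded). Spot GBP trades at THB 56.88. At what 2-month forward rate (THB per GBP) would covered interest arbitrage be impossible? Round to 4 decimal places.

56.9568

T = 2/12 years.
THB growth factor: e^(0.0722×2/12) = 1.01210603.
GBP growth factor: e^(0.0641×2/12) = 1.0107406.
So F = 56.88 × 1.01210603 / 1.0107406 = 56.956840 (THB/GBP).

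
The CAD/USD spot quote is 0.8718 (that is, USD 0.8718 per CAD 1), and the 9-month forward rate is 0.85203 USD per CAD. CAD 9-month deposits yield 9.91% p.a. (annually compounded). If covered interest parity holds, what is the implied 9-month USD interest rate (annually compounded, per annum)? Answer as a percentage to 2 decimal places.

T = 9/12 years.
By CIP, F/S equals the USD-to-CAD growth ratio: 0.85203/0.8718 = 0.9773228.
CAD growth factor: (1 + 0.0991)^(9/12) = 1.0734403.
So the USD growth factor = 1.0490977.
r = 1.0490977^(12/9) − 1 = 0.065994 → 6.60%.

6.60%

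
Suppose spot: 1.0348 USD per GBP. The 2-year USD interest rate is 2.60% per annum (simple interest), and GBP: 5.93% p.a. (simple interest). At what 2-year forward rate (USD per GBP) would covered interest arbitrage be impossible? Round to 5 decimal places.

0.97319

T = 2 years.
Growth of 1 USD over T: 1 + 0.0260×2 = 1.052000.
GBP growth factor: 1 + 0.0593×2 = 1.118600.
CIP: F = S · (grow USD)/(grow GBP) = 1.0348 × 1.052000/1.118600 = 0.9731893 USD per GBP.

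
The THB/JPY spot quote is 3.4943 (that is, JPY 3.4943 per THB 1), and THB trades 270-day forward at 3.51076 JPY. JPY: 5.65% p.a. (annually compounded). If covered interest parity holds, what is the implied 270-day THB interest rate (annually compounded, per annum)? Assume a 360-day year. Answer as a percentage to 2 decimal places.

T = 270/360 years.
CIP gives F = S · g_JPY/g_THB, so g_JPY/g_THB = 3.51076/3.4943 = 1.0047105.
The JPY side grows by (1 + 0.0565)^(270/360) = 1.0420826.
So the THB growth factor = 1.0371969.
Annualise: 1.0371969^(360/270) − 1 = 0.049901 = 4.99%.

4.99%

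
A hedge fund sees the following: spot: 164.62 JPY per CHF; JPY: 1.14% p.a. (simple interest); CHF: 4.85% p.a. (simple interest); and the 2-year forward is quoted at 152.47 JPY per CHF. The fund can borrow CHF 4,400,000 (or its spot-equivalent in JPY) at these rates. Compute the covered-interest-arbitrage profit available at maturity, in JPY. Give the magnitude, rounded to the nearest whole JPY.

T = 2 years.
Keep in CHF, deliver into the forward: 4,400,000·1.097000·152.47 = JPY 735,942,196.00.
Swap to JPY now, deposit: 4,400,000·164.62·1.022800 = JPY 740,842,678.40.
The quoted forward undervalues CHF, so borrow CHF, convert to JPY at spot, deposit the JPY at 1.14%, and buy CHF forward at 152.47 to cover the loan.
Arbitrage profit = |735,942,196.00 − 740,842,678.40| = JPY 4,900,482.

JPY 4,900,482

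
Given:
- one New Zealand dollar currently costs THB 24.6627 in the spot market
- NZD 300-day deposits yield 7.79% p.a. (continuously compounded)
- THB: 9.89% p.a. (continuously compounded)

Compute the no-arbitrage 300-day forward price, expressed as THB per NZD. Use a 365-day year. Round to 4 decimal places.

25.0921

T = 300/365 years.
THB accumulates by e^(0.0989×300/365) = 1.08468288.
Growth of 1 NZD over T: e^(0.0779×300/365) = 1.06612161.
Forward (THB per NZD) = 24.6627 × 1.08468288 / 1.06612161 = 25.092080.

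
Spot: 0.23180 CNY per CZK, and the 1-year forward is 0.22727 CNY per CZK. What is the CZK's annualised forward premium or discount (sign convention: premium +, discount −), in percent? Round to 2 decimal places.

T = 1 year.
CZK trades forward at -1.95427% vs spot over the period.
×(1/T) gives -1.95% p.a.

-1.95%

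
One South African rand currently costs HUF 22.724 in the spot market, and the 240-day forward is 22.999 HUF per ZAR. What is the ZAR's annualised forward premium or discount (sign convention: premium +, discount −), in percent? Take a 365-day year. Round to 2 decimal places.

T = 240/365 years.
Period premium: (22.999 − 22.724)/22.724 = 0.0121017.
Annualise by dividing by T: 0.0121017 / (240/365) = 0.018405 → 1.84%.

+1.84%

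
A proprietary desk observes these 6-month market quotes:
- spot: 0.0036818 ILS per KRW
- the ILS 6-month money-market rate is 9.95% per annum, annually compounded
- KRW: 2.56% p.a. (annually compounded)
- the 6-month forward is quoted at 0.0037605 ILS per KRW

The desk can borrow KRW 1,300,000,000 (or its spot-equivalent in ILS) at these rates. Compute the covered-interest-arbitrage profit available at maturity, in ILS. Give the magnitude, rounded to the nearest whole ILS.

T = 6/12 years.
Route A — deposit KRW, sell forward: 1,300,000,000 × 1.012719112 × 0.0037605 = ILS 4,950,829.29.
Route B — convert at spot, deposit ILS: 1,300,000,000 × 0.0036818 × 1.048570455 = ILS 5,018,814.71.
The quoted forward undervalues KRW, so borrow KRW, convert to ILS at spot, deposit the ILS at 9.95%, and buy KRW forward at 0.0037605 to cover the loan.
The gap between the two covered legs is ILS 67,985.

ILS 67,985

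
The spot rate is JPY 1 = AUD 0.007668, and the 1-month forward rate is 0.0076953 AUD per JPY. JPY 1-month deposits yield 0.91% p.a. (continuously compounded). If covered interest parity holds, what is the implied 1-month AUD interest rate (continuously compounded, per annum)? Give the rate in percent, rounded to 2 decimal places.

T = 1/12 years.
F/S = 0.0076953/0.007668 = 1.0035603 = (growth of AUD) / (growth of JPY).
JPY growth factor: e^(0.0091×1/12) = 1.0007586.
That pins the AUD growth at 1.0043216.
Take logs: ln 1.0043216 / (1/12) = 0.051747, so 5.17%.

5.17%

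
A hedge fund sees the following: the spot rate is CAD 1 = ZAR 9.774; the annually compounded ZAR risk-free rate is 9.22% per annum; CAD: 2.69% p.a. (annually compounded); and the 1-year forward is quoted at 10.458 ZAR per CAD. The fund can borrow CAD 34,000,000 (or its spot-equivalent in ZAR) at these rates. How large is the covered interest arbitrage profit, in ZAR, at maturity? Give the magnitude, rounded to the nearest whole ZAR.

T = 1 year.
Route A — deposit CAD, sell forward: 34,000,000 × 1.026900 × 10.458 = ZAR 365,136,886.80.
Route B — convert at spot, deposit ZAR: 34,000,000 × 9.774 × 1.092200 = ZAR 362,955,535.20.
The quoted forward overvalues CAD, so borrow ZAR, buy CAD at spot, deposit the CAD at 2.69%, and sell the proceeds forward at 10.458.
Arbitrage profit = |365,136,886.80 − 362,955,535.20| = ZAR 2,181,352.

ZAR 2,181,352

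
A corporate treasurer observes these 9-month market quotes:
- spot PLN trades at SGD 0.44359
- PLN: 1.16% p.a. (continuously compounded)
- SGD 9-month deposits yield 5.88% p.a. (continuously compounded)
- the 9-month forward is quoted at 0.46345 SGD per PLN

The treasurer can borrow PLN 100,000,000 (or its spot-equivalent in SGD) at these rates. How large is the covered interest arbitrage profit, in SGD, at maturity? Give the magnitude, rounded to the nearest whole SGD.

T = 9/12 years.
Route A — deposit PLN, sell forward: 100,000,000 × 1.008737955 × 0.46345 = SGD 46,749,960.52.
Route B — convert at spot, deposit SGD: 100,000,000 × 0.44359 × 1.0450868583 = SGD 46,359,007.95.
The quoted forward overvalues PLN, so borrow SGD, buy PLN at spot, deposit the PLN at 1.16%, and sell the proceeds forward at 0.46345.
The gap between the two covered legs is SGD 390,953.

SGD 390,953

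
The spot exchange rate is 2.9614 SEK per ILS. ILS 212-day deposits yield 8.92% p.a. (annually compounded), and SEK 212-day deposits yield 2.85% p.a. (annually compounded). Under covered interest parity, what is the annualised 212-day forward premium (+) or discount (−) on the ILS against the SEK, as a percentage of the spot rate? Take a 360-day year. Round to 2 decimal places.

T = 212/360 years.
No-arbitrage forward: 2.9614 × 1.0166863 / 1.0516041 = 2.8630687 SEK/ILS.
Annualised premium = (F − S)/S × (1/T) = (2.8630687 − 2.9614)/2.9614 ÷ (212/360) = -5.64%.

-5.64%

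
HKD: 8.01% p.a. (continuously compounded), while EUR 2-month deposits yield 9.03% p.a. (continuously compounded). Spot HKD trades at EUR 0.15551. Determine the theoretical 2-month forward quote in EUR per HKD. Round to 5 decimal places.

T = 2/12 years.
Growth of 1 EUR over T: e^(0.0903×2/12) = 1.0151638.
HKD accumulates by e^(0.0801×2/12) = 1.0134395.
Forward (EUR per HKD) = 0.15551 × 1.0151638 / 1.0134395 = 0.1557746.

0.15577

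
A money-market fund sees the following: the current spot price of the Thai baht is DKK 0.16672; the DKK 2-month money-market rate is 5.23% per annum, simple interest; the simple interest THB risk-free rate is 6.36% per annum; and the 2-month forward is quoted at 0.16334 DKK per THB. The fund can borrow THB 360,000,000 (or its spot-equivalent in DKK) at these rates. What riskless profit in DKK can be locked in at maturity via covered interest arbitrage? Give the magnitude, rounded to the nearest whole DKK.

DKK 1,116,662

T = 2/12 years.
Route A — deposit THB, sell forward: 360,000,000 × 1.010600 × 0.16334 = DKK 59,425,705.44.
Route B — convert at spot, deposit DKK: 360,000,000 × 0.16672 × 1.0087166667 = DKK 60,542,367.36.
The quoted forward undervalues THB, so borrow THB, convert to DKK at spot, deposit the DKK at 5.23%, and buy THB forward at 0.16334 to cover the loan.
Arbitrage profit = |59,425,705.44 − 60,542,367.36| = DKK 1,116,662.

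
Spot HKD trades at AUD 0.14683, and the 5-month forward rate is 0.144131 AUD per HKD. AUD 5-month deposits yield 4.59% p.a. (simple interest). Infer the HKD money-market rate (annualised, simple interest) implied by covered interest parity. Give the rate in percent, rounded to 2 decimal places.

T = 5/12 years.
By CIP, F/S equals the AUD-to-HKD growth ratio: 0.144131/0.14683 = 0.9816182.
The AUD side grows by 1 + 0.0459×5/12 = 1.019125.
So the HKD growth factor = 1.0382092.
(1.0382092 − 1)/T = 0.091702, i.e. 9.17%.

9.17%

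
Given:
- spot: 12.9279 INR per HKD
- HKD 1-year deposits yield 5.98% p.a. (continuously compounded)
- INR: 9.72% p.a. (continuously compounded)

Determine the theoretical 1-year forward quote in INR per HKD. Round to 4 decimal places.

T = 1 year.
Growth of 1 INR over T: e^(0.0972×1) = 1.10208077.
HKD growth factor: e^(0.0598×1) = 1.0616242.
CIP: F = S · (grow INR)/(grow HKD) = 12.9279 × 1.10208077/1.0616242 = 13.420559 INR per HKD.

13.4206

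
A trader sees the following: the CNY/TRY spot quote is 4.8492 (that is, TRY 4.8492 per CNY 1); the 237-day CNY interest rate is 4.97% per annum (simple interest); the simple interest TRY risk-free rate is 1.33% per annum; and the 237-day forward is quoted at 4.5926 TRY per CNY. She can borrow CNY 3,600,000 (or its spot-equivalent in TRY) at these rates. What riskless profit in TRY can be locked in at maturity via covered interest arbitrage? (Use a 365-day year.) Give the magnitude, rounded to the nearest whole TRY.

T = 237/365 years.
Route A — deposit CNY, sell forward: 3,600,000 × 1.0322709589 × 4.5926 = TRY 17,066,907.38.
Route B — convert at spot, deposit TRY: 3,600,000 × 4.8492 × 1.0086358904 = TRY 17,607,877.78.
The quoted forward undervalues CNY, so borrow CNY, convert to TRY at spot, deposit the TRY at 1.33%, and buy CNY forward at 4.5926 to cover the loan.
Profit = 17,607,877.78 − 17,066,907.38 = TRY 540,970.

TRY 540,970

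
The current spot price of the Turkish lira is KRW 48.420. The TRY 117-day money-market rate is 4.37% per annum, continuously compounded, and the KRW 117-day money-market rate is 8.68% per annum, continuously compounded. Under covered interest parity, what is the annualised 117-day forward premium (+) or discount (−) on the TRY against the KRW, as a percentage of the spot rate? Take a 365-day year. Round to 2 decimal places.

T = 117/365 years.
F = S · g_KRW/g_TRY = 48.42 × 1.0282143/1.0141065 = 49.093598.
(F − S)/S ÷ T = (49.093598 − 48.42)/48.42/(117/365) = 0.043399 → 4.34%.

+4.34%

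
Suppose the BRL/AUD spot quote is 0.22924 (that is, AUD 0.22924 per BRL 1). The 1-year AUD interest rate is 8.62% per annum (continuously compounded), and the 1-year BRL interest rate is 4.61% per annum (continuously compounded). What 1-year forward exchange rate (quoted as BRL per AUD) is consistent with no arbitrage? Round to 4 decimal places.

T = 1 year.
AUD growth factor: e^(0.0862×1) = 1.0900243.
BRL growth factor: e^(0.0461×1) = 1.0471791.
Forward (AUD per BRL) = 0.22924 × 1.0900243 / 1.0471791 = 0.2386193.
Invert for BRL per AUD: 1 / 0.2386193 = 4.1908.

4.1908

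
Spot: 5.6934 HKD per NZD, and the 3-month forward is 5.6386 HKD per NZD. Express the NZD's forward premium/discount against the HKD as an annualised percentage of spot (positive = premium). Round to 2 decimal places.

-3.85%

T = 3/12 years.
(F − S)/S = (5.6386 − 5.6934)/5.6934 = -0.0096252.
Per annum: -0.0096252 / (3/12) = -0.038501 = -3.85%.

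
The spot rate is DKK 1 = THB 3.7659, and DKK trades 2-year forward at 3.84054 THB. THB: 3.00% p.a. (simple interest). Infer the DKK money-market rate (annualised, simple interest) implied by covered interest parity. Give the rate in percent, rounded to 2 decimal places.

1.97%

T = 2 years.
F/S = 3.84054/3.7659 = 1.0198200 = (growth of THB) / (growth of DKK).
The THB side grows by 1 + 0.0300×2 = 1.060000.
So the DKK growth factor = 1.0393991.
(1.0393991 − 1)/T = 0.019700, i.e. 1.97%.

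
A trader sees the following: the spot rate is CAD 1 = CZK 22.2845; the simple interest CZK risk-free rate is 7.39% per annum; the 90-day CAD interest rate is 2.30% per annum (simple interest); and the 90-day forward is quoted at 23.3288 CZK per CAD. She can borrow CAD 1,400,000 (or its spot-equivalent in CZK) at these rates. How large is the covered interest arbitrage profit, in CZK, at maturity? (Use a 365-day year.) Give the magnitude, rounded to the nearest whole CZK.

T = 90/365 years.
Route A — deposit CAD, sell forward: 1,400,000 × 1.0056712329 × 23.3288 = CZK 32,845,544.28.
Route B — convert at spot, deposit CZK: 1,400,000 × 22.2845 × 1.0182219178 = CZK 31,766,792.86.
The quoted forward overvalues CAD, so borrow CZK, buy CAD at spot, deposit the CAD at 2.30%, and sell the proceeds forward at 23.3288.
Profit = 32,845,544.28 − 31,766,792.86 = CZK 1,078,751.

CZK 1,078,751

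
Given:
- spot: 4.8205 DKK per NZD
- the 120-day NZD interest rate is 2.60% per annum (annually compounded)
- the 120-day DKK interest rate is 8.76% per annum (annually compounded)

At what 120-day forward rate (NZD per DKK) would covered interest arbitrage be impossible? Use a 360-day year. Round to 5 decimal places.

0.20345

T = 120/360 years.
Growth of 1 DKK over T: (1 + 0.0876)^(120/360) = 1.0283866.
NZD accumulates by (1 + 0.0260)^(120/360) = 1.0085926.
Forward (DKK per NZD) = 4.8205 × 1.0283866 / 1.0085926 = 4.915104.
Quoted the other way: 1/4.915104 = 0.20345 NZD per DKK.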